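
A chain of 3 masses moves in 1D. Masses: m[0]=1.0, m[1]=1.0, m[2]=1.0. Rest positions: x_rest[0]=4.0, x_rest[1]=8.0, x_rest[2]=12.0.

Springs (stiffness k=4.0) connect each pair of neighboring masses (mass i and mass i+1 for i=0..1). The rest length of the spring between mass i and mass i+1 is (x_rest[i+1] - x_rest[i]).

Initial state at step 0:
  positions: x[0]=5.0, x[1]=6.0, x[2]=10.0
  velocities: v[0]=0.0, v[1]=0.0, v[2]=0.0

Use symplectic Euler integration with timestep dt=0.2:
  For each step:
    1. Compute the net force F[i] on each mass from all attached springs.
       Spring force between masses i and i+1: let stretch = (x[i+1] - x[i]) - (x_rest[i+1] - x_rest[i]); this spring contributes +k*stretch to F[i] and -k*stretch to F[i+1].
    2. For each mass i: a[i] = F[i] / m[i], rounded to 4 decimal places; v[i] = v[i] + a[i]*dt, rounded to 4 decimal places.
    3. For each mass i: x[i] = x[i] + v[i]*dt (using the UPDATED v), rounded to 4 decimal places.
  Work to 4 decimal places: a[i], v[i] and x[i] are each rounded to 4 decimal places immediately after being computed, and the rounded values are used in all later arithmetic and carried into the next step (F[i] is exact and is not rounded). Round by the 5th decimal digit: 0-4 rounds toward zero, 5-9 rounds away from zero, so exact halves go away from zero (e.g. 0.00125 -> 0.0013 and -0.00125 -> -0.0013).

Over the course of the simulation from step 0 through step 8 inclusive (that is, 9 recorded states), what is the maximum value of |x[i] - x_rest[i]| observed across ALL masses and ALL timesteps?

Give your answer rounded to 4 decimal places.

Answer: 2.3860

Derivation:
Step 0: x=[5.0000 6.0000 10.0000] v=[0.0000 0.0000 0.0000]
Step 1: x=[4.5200 6.4800 10.0000] v=[-2.4000 2.4000 0.0000]
Step 2: x=[3.7136 7.2096 10.0768] v=[-4.0320 3.6480 0.3840]
Step 3: x=[2.8266 7.8386 10.3348] v=[-4.4352 3.1450 1.2902]
Step 4: x=[2.1015 8.0651 10.8334] v=[-3.6256 1.1324 2.4932]
Step 5: x=[1.6906 7.7803 11.5291] v=[-2.0547 -1.4238 3.4786]
Step 6: x=[1.6140 7.1210 12.2650] v=[-0.3829 -3.2965 3.6796]
Step 7: x=[1.7785 6.4036 12.8179] v=[0.8227 -3.5869 2.7644]
Step 8: x=[2.0431 5.9725 12.9845] v=[1.3228 -2.1555 0.8330]
Max displacement = 2.3860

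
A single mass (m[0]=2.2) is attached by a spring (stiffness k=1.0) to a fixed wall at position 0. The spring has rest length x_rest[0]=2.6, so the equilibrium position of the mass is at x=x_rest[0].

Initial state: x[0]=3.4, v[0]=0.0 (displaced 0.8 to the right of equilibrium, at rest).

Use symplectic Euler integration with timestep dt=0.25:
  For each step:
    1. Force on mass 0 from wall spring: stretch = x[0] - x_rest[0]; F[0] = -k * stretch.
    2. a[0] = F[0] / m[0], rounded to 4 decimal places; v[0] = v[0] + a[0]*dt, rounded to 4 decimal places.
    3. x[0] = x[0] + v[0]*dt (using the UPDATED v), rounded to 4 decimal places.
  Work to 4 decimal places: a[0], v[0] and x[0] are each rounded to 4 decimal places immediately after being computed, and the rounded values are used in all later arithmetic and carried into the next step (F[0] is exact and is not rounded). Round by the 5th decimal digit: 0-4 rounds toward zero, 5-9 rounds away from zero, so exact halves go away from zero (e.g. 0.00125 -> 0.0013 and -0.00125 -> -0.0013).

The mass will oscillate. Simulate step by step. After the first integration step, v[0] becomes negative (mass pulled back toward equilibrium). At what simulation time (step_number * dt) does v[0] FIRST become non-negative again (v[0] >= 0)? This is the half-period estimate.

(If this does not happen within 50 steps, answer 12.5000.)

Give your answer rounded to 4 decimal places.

Step 0: x=[3.4000] v=[0.0000]
Step 1: x=[3.3773] v=[-0.0909]
Step 2: x=[3.3325] v=[-0.1792]
Step 3: x=[3.2669] v=[-0.2625]
Step 4: x=[3.1823] v=[-0.3383]
Step 5: x=[3.0812] v=[-0.4045]
Step 6: x=[2.9664] v=[-0.4592]
Step 7: x=[2.8412] v=[-0.5008]
Step 8: x=[2.7092] v=[-0.5282]
Step 9: x=[2.5741] v=[-0.5406]
Step 10: x=[2.4397] v=[-0.5377]
Step 11: x=[2.3098] v=[-0.5195]
Step 12: x=[2.1882] v=[-0.4865]
Step 13: x=[2.0783] v=[-0.4397]
Step 14: x=[1.9832] v=[-0.3804]
Step 15: x=[1.9056] v=[-0.3103]
Step 16: x=[1.8478] v=[-0.2314]
Step 17: x=[1.8113] v=[-0.1459]
Step 18: x=[1.7972] v=[-0.0563]
Step 19: x=[1.8059] v=[0.0349]
First v>=0 after going negative at step 19, time=4.7500

Answer: 4.7500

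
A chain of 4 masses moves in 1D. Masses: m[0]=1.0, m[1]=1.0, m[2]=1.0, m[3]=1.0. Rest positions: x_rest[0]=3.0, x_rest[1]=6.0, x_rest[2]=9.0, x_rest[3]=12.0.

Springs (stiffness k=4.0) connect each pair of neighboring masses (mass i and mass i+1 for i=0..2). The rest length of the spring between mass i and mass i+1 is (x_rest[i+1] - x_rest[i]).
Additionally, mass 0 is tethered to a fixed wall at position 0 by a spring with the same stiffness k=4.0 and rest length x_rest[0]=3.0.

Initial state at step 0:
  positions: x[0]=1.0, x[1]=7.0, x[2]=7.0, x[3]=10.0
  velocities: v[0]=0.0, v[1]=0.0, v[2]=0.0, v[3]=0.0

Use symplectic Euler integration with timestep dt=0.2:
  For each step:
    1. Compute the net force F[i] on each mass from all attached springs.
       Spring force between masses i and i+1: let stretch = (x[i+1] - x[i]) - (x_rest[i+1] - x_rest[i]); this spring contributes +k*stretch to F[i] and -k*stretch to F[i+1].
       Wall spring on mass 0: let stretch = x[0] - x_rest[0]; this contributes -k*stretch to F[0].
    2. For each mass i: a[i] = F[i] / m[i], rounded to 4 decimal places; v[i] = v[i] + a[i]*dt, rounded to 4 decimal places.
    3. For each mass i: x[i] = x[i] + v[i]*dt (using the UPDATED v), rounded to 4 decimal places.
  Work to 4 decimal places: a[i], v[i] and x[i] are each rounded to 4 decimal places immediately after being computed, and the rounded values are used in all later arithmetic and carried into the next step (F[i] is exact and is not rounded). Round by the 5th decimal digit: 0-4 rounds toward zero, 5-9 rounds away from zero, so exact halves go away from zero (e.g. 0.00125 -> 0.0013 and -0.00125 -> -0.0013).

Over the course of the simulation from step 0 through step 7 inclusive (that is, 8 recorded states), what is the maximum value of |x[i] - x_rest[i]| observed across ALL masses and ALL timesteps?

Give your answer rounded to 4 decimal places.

Answer: 2.7157

Derivation:
Step 0: x=[1.0000 7.0000 7.0000 10.0000] v=[0.0000 0.0000 0.0000 0.0000]
Step 1: x=[1.8000 6.0400 7.4800 10.0000] v=[4.0000 -4.8000 2.4000 0.0000]
Step 2: x=[2.9904 4.6320 8.1328 10.0768] v=[5.9520 -7.0400 3.2640 0.3840]
Step 3: x=[3.9650 3.5215 8.5365 10.3226] v=[4.8730 -5.5526 2.0186 1.2288]
Step 4: x=[4.2342 3.2843 8.4236 10.7626] v=[1.3462 -1.1858 -0.5645 2.1999]
Step 5: x=[3.6740 4.0214 7.8627 11.3083] v=[-2.8011 3.6856 -2.8047 2.7287]
Step 6: x=[2.5815 5.3175 7.2384 11.7827] v=[-5.4624 6.4807 -3.1213 2.3722]
Step 7: x=[1.5137 6.4832 7.0339 12.0101] v=[-5.3388 5.8286 -1.0226 1.1368]
Max displacement = 2.7157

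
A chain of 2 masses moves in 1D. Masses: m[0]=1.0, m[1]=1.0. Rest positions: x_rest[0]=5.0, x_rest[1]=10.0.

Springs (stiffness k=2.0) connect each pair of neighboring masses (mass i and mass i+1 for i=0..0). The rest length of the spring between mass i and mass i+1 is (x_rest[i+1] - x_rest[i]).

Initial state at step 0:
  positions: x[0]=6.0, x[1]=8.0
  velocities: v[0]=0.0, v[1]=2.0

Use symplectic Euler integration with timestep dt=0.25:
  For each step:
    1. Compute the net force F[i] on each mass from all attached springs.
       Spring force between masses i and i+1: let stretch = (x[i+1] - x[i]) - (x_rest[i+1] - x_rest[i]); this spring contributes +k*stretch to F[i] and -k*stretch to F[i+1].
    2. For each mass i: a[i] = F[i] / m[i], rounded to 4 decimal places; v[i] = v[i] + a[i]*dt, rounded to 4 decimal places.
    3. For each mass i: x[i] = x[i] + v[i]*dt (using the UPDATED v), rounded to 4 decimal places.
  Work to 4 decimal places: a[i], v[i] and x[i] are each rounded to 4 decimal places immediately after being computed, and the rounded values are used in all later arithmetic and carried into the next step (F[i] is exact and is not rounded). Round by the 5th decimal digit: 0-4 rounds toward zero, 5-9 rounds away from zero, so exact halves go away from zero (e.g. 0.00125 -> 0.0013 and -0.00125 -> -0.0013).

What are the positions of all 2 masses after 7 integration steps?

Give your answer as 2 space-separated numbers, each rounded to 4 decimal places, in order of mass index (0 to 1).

Answer: 5.2146 12.2856

Derivation:
Step 0: x=[6.0000 8.0000] v=[0.0000 2.0000]
Step 1: x=[5.6250 8.8750] v=[-1.5000 3.5000]
Step 2: x=[5.0313 9.9688] v=[-2.3750 4.3750]
Step 3: x=[4.4297 11.0704] v=[-2.4063 4.4063]
Step 4: x=[4.0332 11.9669] v=[-1.5860 3.5860]
Step 5: x=[4.0034 12.4967] v=[-0.1192 2.1192]
Step 6: x=[4.4103 12.5899] v=[1.6275 0.3726]
Step 7: x=[5.2146 12.2856] v=[3.2173 -1.2172]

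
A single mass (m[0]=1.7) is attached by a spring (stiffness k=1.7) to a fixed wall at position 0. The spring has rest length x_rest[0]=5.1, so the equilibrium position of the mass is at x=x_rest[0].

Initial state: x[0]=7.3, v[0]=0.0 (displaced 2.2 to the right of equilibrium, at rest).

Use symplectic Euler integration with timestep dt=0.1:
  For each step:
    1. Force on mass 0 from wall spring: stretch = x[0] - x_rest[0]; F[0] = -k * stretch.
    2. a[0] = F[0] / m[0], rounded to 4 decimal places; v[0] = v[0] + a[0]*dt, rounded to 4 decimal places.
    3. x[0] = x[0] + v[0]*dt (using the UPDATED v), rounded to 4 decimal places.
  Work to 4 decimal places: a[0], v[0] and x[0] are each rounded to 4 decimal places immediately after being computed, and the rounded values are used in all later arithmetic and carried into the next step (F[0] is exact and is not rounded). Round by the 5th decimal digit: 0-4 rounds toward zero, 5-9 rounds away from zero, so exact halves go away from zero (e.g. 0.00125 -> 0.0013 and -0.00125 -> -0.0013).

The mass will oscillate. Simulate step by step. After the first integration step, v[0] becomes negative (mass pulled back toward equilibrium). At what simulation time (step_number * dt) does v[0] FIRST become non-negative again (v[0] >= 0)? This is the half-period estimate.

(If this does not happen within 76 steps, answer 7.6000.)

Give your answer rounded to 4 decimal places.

Step 0: x=[7.3000] v=[0.0000]
Step 1: x=[7.2780] v=[-0.2200]
Step 2: x=[7.2342] v=[-0.4378]
Step 3: x=[7.1691] v=[-0.6512]
Step 4: x=[7.0833] v=[-0.8581]
Step 5: x=[6.9777] v=[-1.0564]
Step 6: x=[6.8533] v=[-1.2442]
Step 7: x=[6.7114] v=[-1.4195]
Step 8: x=[6.5533] v=[-1.5806]
Step 9: x=[6.3807] v=[-1.7259]
Step 10: x=[6.1953] v=[-1.8540]
Step 11: x=[5.9990] v=[-1.9635]
Step 12: x=[5.7937] v=[-2.0534]
Step 13: x=[5.5814] v=[-2.1228]
Step 14: x=[5.3643] v=[-2.1709]
Step 15: x=[5.1446] v=[-2.1973]
Step 16: x=[4.9244] v=[-2.2018]
Step 17: x=[4.7060] v=[-2.1842]
Step 18: x=[4.4915] v=[-2.1448]
Step 19: x=[4.2831] v=[-2.0840]
Step 20: x=[4.0829] v=[-2.0023]
Step 21: x=[3.8928] v=[-1.9006]
Step 22: x=[3.7148] v=[-1.7799]
Step 23: x=[3.5507] v=[-1.6414]
Step 24: x=[3.4021] v=[-1.4865]
Step 25: x=[3.2704] v=[-1.3167]
Step 26: x=[3.1570] v=[-1.1337]
Step 27: x=[3.0631] v=[-0.9394]
Step 28: x=[2.9895] v=[-0.7357]
Step 29: x=[2.9370] v=[-0.5247]
Step 30: x=[2.9062] v=[-0.3084]
Step 31: x=[2.8973] v=[-0.0890]
Step 32: x=[2.9104] v=[0.1313]
First v>=0 after going negative at step 32, time=3.2000

Answer: 3.2000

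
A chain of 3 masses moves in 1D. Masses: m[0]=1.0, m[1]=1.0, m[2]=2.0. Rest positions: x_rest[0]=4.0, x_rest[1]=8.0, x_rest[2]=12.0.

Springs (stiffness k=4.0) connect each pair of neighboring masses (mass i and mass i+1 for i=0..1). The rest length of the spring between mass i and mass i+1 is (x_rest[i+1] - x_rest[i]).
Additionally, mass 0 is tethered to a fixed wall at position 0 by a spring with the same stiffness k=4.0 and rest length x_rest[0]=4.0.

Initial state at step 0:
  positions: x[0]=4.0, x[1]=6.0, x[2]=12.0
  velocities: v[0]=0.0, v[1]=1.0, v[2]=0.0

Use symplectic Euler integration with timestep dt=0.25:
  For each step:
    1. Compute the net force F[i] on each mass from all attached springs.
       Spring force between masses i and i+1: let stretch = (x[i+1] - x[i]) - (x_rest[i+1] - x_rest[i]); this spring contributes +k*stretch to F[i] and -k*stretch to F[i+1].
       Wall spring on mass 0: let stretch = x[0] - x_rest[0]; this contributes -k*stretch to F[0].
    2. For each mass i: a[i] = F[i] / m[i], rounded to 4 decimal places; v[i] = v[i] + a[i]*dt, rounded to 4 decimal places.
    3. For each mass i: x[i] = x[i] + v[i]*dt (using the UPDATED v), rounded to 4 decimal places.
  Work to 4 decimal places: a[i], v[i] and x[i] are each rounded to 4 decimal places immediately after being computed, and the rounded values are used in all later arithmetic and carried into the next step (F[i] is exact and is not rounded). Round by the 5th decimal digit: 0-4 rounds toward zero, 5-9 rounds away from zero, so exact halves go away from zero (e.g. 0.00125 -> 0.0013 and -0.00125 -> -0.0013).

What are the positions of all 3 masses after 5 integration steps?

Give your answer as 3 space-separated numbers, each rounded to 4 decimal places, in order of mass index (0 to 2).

Answer: 5.2803 8.0762 11.7086

Derivation:
Step 0: x=[4.0000 6.0000 12.0000] v=[0.0000 1.0000 0.0000]
Step 1: x=[3.5000 7.2500 11.7500] v=[-2.0000 5.0000 -1.0000]
Step 2: x=[3.0625 8.6875 11.4375] v=[-1.7500 5.7500 -1.2500]
Step 3: x=[3.2656 9.4063 11.2813] v=[0.8125 2.8750 -0.6250]
Step 4: x=[4.1875 9.0586 11.3907] v=[3.6876 -1.3907 0.4375]
Step 5: x=[5.2803 8.0762 11.7086] v=[4.3712 -3.9297 1.2715]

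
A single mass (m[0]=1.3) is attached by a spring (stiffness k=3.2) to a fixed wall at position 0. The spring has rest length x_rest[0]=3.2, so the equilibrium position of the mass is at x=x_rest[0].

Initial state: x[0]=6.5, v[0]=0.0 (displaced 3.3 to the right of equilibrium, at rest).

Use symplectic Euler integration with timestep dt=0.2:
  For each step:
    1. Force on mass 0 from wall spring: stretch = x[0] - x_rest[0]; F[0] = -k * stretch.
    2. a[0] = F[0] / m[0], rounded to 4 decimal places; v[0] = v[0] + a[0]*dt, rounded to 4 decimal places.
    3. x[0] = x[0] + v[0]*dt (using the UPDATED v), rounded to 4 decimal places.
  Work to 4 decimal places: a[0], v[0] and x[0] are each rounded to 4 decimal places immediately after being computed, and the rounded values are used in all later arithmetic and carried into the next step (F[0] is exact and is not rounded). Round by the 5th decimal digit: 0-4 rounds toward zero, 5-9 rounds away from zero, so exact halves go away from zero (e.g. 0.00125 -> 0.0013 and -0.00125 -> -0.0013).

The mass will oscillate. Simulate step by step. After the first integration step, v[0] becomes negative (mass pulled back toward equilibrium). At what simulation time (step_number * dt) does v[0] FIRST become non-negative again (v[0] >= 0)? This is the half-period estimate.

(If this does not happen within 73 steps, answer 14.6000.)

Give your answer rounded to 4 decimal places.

Step 0: x=[6.5000] v=[0.0000]
Step 1: x=[6.1751] v=[-1.6246]
Step 2: x=[5.5572] v=[-3.0893]
Step 3: x=[4.7072] v=[-4.2498]
Step 4: x=[3.7088] v=[-4.9918]
Step 5: x=[2.6603] v=[-5.2423]
Step 6: x=[1.6650] v=[-4.9766]
Step 7: x=[0.8208] v=[-4.2209]
Step 8: x=[0.2109] v=[-3.0496]
Step 9: x=[-0.1047] v=[-1.5780]
Step 10: x=[-0.0949] v=[0.0489]
First v>=0 after going negative at step 10, time=2.0000

Answer: 2.0000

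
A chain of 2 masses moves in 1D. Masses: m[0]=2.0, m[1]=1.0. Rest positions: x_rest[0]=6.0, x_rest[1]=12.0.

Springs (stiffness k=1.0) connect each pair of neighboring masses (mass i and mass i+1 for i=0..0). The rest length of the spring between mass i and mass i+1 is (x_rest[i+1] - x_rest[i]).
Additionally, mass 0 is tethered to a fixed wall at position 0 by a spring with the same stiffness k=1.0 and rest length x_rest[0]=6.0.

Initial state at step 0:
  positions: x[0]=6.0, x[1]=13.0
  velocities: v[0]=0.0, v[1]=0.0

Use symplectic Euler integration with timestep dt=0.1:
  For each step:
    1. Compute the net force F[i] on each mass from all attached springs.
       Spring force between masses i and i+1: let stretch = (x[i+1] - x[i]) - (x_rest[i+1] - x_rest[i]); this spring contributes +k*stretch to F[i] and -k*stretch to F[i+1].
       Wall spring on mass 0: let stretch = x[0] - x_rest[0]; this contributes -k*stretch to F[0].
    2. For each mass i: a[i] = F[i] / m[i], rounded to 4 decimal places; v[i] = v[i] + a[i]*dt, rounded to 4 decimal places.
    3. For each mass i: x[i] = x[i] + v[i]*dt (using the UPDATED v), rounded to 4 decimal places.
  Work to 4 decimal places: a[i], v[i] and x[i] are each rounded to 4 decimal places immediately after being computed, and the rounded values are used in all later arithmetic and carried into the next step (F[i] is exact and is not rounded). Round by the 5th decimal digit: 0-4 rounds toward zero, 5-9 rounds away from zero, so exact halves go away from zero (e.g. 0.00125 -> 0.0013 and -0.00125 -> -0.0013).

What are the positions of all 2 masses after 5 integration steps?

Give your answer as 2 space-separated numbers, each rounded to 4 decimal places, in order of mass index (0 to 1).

Answer: 6.0715 12.8553

Derivation:
Step 0: x=[6.0000 13.0000] v=[0.0000 0.0000]
Step 1: x=[6.0050 12.9900] v=[0.0500 -0.1000]
Step 2: x=[6.0149 12.9702] v=[0.0990 -0.1985]
Step 3: x=[6.0295 12.9408] v=[0.1460 -0.2940]
Step 4: x=[6.0485 12.9023] v=[0.1901 -0.3851]
Step 5: x=[6.0715 12.8553] v=[0.2304 -0.4705]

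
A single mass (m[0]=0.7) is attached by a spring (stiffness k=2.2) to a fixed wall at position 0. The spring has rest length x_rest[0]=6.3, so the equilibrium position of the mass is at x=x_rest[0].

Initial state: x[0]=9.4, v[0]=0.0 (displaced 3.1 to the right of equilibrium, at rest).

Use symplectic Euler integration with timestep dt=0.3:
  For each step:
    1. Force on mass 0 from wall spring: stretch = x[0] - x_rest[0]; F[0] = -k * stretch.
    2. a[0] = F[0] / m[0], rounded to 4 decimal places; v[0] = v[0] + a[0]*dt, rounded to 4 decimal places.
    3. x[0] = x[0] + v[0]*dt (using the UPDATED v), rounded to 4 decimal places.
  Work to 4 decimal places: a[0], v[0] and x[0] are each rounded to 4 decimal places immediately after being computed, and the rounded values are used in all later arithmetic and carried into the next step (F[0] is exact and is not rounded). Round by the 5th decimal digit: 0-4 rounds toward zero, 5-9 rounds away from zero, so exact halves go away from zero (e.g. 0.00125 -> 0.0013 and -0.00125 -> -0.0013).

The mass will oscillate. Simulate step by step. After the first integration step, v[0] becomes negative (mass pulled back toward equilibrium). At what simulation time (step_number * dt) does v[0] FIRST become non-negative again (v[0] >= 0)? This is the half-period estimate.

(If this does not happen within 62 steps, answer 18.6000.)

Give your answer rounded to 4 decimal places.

Step 0: x=[9.4000] v=[0.0000]
Step 1: x=[8.5231] v=[-2.9229]
Step 2: x=[7.0174] v=[-5.0190]
Step 3: x=[5.3088] v=[-5.6954]
Step 4: x=[3.8806] v=[-4.7608]
Step 5: x=[3.1367] v=[-2.4797]
Step 6: x=[3.2875] v=[0.5028]
First v>=0 after going negative at step 6, time=1.8000

Answer: 1.8000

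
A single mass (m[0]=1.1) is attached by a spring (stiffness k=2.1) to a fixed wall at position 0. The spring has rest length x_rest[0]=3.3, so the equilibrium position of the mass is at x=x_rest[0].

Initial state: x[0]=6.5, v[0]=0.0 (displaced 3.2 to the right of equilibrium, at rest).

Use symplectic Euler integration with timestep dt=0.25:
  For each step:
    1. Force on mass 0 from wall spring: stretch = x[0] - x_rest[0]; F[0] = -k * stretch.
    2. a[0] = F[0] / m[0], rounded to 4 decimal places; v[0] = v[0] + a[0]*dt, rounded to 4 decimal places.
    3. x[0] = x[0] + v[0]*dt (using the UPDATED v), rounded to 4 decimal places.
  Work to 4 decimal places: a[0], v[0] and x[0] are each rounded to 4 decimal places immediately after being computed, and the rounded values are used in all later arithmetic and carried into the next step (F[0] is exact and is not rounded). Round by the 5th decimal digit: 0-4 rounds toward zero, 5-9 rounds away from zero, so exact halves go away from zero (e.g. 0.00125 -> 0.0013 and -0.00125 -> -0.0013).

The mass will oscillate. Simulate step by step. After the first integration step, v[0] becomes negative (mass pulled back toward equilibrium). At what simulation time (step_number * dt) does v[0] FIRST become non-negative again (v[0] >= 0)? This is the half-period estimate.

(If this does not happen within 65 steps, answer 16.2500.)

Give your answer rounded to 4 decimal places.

Answer: 2.5000

Derivation:
Step 0: x=[6.5000] v=[0.0000]
Step 1: x=[6.1182] v=[-1.5273]
Step 2: x=[5.4001] v=[-2.8724]
Step 3: x=[4.4314] v=[-3.8747]
Step 4: x=[3.3277] v=[-4.4147]
Step 5: x=[2.2207] v=[-4.4279]
Step 6: x=[1.2425] v=[-3.9128]
Step 7: x=[0.5098] v=[-2.9308]
Step 8: x=[0.1100] v=[-1.5991]
Step 9: x=[0.0909] v=[-0.0766]
Step 10: x=[0.4547] v=[1.4550]
First v>=0 after going negative at step 10, time=2.5000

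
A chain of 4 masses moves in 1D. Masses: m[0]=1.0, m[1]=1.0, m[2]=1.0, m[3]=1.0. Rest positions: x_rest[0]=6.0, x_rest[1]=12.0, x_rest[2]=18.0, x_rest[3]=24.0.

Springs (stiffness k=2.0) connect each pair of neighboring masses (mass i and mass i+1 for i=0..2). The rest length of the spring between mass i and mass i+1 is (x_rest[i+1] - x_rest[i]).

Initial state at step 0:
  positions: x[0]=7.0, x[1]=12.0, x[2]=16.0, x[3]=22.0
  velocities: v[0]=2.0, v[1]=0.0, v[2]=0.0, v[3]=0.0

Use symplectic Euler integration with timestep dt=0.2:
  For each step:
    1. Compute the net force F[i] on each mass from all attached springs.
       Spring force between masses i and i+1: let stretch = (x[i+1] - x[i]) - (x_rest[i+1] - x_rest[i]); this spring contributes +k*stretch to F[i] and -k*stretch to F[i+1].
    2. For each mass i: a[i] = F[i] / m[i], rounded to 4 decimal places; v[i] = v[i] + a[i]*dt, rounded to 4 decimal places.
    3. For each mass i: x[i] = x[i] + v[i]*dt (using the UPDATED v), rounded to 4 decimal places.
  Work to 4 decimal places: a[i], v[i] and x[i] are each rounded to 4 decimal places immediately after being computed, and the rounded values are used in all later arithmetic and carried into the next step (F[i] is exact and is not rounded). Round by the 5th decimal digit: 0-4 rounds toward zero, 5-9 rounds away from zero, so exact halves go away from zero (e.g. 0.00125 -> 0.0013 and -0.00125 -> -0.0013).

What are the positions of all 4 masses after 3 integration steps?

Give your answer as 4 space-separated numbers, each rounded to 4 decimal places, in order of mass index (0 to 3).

Step 0: x=[7.0000 12.0000 16.0000 22.0000] v=[2.0000 0.0000 0.0000 0.0000]
Step 1: x=[7.3200 11.9200 16.1600 22.0000] v=[1.6000 -0.4000 0.8000 0.0000]
Step 2: x=[7.5280 11.8112 16.4480 22.0128] v=[1.0400 -0.5440 1.4400 0.0640]
Step 3: x=[7.5987 11.7307 16.8102 22.0604] v=[0.3533 -0.4026 1.8112 0.2381]

Answer: 7.5987 11.7307 16.8102 22.0604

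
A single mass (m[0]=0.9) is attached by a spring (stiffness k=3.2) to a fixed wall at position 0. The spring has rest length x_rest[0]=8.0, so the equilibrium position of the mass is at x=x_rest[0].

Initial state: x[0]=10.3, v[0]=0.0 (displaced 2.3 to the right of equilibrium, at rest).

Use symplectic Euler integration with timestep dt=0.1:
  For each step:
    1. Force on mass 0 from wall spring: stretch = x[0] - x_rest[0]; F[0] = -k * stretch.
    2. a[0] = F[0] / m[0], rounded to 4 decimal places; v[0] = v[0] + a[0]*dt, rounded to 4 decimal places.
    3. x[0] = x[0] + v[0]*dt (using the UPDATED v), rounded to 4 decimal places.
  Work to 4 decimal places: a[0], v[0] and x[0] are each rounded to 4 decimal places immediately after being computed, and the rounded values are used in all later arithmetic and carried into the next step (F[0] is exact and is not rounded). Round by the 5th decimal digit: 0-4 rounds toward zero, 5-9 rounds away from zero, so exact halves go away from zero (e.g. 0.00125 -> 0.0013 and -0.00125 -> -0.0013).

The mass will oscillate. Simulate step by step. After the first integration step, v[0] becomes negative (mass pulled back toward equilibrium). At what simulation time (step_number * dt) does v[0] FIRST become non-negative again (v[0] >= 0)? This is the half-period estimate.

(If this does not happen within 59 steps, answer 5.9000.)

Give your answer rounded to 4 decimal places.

Step 0: x=[10.3000] v=[0.0000]
Step 1: x=[10.2182] v=[-0.8178]
Step 2: x=[10.0576] v=[-1.6065]
Step 3: x=[9.8238] v=[-2.3381]
Step 4: x=[9.5251] v=[-2.9866]
Step 5: x=[9.1722] v=[-3.5289]
Step 6: x=[8.7776] v=[-3.9457]
Step 7: x=[8.3554] v=[-4.2222]
Step 8: x=[7.9205] v=[-4.3486]
Step 9: x=[7.4885] v=[-4.3203]
Step 10: x=[7.0747] v=[-4.1384]
Step 11: x=[6.6938] v=[-3.8094]
Step 12: x=[6.3593] v=[-3.3450]
Step 13: x=[6.0831] v=[-2.7616]
Step 14: x=[5.8751] v=[-2.0800]
Step 15: x=[5.7427] v=[-1.3245]
Step 16: x=[5.6905] v=[-0.5219]
Step 17: x=[5.7204] v=[0.2993]
First v>=0 after going negative at step 17, time=1.7000

Answer: 1.7000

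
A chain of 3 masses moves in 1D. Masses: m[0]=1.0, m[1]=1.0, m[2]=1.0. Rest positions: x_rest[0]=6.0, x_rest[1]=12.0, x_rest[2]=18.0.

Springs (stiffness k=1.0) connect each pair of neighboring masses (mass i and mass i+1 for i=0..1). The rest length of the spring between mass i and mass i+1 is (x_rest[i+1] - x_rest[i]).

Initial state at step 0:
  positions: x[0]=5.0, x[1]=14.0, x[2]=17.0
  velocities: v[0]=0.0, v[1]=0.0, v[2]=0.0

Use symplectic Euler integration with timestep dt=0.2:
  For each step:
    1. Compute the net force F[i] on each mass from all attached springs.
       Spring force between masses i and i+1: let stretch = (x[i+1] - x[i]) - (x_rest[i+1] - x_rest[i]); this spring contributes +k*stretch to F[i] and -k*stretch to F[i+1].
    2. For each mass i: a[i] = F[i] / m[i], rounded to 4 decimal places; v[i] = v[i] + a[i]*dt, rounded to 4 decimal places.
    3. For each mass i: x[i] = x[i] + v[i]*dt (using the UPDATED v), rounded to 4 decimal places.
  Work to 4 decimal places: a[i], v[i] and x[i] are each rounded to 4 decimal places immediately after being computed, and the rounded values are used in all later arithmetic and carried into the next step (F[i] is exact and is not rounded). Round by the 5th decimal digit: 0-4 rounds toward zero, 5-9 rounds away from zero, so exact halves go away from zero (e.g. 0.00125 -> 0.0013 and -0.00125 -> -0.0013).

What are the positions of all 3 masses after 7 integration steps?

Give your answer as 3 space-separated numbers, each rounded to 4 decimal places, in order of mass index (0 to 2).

Answer: 6.8760 10.2483 18.8760

Derivation:
Step 0: x=[5.0000 14.0000 17.0000] v=[0.0000 0.0000 0.0000]
Step 1: x=[5.1200 13.7600 17.1200] v=[0.6000 -1.2000 0.6000]
Step 2: x=[5.3456 13.3088 17.3456] v=[1.1280 -2.2560 1.1280]
Step 3: x=[5.6497 12.7005 17.6497] v=[1.5206 -3.0413 1.5206]
Step 4: x=[5.9959 12.0082 17.9959] v=[1.7308 -3.4616 1.7308]
Step 5: x=[6.3426 11.3149 18.3426] v=[1.7333 -3.4665 1.7333]
Step 6: x=[6.6482 10.7038 18.6482] v=[1.5278 -3.0554 1.5278]
Step 7: x=[6.8760 10.2483 18.8760] v=[1.1389 -2.2776 1.1389]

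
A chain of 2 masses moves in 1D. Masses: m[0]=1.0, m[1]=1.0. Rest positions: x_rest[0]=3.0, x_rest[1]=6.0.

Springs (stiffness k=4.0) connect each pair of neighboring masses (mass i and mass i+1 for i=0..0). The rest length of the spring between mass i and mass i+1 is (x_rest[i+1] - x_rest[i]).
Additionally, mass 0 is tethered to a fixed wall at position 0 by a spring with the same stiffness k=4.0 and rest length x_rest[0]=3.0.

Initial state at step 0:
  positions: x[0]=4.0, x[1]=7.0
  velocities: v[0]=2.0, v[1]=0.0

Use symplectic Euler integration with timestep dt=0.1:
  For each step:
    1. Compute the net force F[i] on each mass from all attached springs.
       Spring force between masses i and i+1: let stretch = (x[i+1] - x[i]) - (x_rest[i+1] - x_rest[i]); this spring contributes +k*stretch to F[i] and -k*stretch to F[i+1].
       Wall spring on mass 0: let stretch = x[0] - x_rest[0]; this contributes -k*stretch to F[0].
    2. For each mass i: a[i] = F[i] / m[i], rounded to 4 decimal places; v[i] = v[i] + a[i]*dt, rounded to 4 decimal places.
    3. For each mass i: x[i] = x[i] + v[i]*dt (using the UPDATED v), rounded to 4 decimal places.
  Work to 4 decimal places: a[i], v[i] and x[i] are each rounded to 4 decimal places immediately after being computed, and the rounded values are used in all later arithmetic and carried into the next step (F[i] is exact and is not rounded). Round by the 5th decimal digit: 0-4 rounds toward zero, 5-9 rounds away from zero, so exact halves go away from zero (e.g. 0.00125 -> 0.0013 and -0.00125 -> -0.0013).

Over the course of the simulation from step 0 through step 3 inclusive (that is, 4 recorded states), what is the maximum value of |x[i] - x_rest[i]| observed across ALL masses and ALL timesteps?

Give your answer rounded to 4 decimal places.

Answer: 1.3133

Derivation:
Step 0: x=[4.0000 7.0000] v=[2.0000 0.0000]
Step 1: x=[4.1600 7.0000] v=[1.6000 0.0000]
Step 2: x=[4.2672 7.0064] v=[1.0720 0.0640]
Step 3: x=[4.3133 7.0232] v=[0.4608 0.1683]
Max displacement = 1.3133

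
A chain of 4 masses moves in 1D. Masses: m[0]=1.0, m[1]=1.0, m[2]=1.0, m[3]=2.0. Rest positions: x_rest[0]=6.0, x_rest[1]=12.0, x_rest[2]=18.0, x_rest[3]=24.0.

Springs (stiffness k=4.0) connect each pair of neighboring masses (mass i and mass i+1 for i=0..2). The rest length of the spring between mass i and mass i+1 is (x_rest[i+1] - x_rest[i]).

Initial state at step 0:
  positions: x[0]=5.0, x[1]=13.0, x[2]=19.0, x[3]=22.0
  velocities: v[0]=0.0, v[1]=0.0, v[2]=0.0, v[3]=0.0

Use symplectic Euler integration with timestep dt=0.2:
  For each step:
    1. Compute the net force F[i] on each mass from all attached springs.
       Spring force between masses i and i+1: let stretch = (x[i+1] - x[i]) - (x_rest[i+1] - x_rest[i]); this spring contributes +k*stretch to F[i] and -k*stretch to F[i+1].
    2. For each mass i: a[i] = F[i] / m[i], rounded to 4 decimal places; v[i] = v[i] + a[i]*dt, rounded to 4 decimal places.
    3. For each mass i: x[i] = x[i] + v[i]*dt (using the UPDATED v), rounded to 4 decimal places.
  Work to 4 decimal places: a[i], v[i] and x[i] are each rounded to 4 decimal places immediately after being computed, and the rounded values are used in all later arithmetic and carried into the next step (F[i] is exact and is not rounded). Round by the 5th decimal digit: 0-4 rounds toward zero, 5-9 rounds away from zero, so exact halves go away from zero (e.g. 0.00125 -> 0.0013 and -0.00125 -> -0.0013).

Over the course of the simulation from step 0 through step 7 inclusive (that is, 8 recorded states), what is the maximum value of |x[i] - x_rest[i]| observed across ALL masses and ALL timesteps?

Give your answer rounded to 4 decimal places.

Step 0: x=[5.0000 13.0000 19.0000 22.0000] v=[0.0000 0.0000 0.0000 0.0000]
Step 1: x=[5.3200 12.6800 18.5200 22.2400] v=[1.6000 -1.6000 -2.4000 1.2000]
Step 2: x=[5.8576 12.1168 17.7008 22.6624] v=[2.6880 -2.8160 -4.0960 2.1120]
Step 3: x=[6.4367 11.4456 16.7820 23.1679] v=[2.8954 -3.3562 -4.5939 2.5274]
Step 4: x=[6.8572 10.8268 16.0311 23.6425] v=[2.1025 -3.0942 -3.7543 2.3730]
Step 5: x=[6.9528 10.4055 15.6654 23.9882] v=[0.4782 -2.1064 -1.8286 1.7284]
Step 6: x=[6.6409 10.2734 15.7897 24.1481] v=[-1.5596 -0.6606 0.6217 0.7993]
Step 7: x=[5.9502 10.4427 16.3688 24.1193] v=[-3.4536 0.8464 2.8954 -0.1441]
Max displacement = 2.3346

Answer: 2.3346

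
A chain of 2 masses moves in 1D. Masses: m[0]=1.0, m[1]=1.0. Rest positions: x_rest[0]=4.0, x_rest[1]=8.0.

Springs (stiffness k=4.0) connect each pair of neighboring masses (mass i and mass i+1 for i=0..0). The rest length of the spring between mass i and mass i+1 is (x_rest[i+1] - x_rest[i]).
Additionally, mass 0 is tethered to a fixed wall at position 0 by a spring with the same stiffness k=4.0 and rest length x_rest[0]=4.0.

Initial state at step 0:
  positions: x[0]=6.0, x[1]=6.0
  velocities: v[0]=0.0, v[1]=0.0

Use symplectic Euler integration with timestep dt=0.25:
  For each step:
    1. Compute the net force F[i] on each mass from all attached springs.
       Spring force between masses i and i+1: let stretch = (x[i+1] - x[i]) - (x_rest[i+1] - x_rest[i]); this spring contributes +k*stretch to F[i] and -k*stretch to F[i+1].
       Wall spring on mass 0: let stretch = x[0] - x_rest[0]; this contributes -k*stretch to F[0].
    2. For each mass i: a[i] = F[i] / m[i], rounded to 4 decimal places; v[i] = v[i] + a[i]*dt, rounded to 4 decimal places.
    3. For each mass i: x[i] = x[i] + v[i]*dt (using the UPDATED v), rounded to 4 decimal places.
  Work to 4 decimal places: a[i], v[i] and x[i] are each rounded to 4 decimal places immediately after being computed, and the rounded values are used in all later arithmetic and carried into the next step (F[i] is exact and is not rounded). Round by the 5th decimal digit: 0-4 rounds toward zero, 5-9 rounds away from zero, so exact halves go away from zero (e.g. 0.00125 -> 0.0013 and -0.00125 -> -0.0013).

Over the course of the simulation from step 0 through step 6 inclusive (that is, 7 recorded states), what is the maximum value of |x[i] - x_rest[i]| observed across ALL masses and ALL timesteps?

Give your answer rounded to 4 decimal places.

Answer: 2.6562

Derivation:
Step 0: x=[6.0000 6.0000] v=[0.0000 0.0000]
Step 1: x=[4.5000 7.0000] v=[-6.0000 4.0000]
Step 2: x=[2.5000 8.3750] v=[-8.0000 5.5000]
Step 3: x=[1.3438 9.2813] v=[-4.6250 3.6250]
Step 4: x=[1.8360 9.2032] v=[1.9687 -0.3125]
Step 5: x=[3.7110 8.2833] v=[7.4999 -3.6797]
Step 6: x=[5.8013 7.2203] v=[8.3612 -4.2520]
Max displacement = 2.6562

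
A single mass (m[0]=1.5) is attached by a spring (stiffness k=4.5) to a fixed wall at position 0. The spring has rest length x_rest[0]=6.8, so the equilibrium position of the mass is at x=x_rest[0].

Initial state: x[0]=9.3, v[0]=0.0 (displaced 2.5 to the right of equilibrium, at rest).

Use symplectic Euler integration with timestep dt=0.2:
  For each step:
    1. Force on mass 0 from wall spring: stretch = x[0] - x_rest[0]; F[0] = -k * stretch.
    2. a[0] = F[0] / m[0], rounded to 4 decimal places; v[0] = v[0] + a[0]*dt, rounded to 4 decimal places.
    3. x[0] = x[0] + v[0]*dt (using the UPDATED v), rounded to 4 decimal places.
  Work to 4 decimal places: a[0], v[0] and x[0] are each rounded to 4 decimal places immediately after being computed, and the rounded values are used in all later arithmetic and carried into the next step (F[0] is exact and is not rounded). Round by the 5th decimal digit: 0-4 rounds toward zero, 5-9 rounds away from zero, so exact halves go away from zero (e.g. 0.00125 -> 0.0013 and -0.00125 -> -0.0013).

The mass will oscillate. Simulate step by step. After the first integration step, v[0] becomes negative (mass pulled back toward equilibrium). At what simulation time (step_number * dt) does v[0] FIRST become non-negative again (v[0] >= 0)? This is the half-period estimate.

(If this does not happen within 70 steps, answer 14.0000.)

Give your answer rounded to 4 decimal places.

Step 0: x=[9.3000] v=[0.0000]
Step 1: x=[9.0000] v=[-1.5000]
Step 2: x=[8.4360] v=[-2.8200]
Step 3: x=[7.6757] v=[-3.8016]
Step 4: x=[6.8103] v=[-4.3270]
Step 5: x=[5.9437] v=[-4.3332]
Step 6: x=[5.1798] v=[-3.8194]
Step 7: x=[4.6103] v=[-2.8473]
Step 8: x=[4.3036] v=[-1.5335]
Step 9: x=[4.2965] v=[-0.0357]
Step 10: x=[4.5898] v=[1.4664]
First v>=0 after going negative at step 10, time=2.0000

Answer: 2.0000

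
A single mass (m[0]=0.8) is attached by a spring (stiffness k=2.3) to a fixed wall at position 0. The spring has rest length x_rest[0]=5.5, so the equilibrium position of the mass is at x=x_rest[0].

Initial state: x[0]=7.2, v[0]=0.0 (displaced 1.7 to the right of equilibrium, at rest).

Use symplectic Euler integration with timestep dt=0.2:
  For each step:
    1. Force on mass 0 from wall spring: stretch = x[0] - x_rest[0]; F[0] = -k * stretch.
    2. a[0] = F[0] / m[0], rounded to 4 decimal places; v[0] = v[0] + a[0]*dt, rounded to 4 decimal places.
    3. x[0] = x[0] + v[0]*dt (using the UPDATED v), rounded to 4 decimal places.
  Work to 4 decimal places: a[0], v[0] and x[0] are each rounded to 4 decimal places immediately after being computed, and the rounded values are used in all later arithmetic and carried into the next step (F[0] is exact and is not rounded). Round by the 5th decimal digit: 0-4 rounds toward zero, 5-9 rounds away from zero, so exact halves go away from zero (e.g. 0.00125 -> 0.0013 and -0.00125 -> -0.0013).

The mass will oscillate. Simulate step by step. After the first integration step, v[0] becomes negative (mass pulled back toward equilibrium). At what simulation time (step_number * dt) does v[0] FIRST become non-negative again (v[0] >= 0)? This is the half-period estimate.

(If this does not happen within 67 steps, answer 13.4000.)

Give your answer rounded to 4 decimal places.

Step 0: x=[7.2000] v=[0.0000]
Step 1: x=[7.0045] v=[-0.9775]
Step 2: x=[6.6360] v=[-1.8426]
Step 3: x=[6.1368] v=[-2.4958]
Step 4: x=[5.5644] v=[-2.8620]
Step 5: x=[4.9846] v=[-2.8990]
Step 6: x=[4.4641] v=[-2.6026]
Step 7: x=[4.0627] v=[-2.0070]
Step 8: x=[3.8266] v=[-1.1806]
Step 9: x=[3.7829] v=[-0.2184]
Step 10: x=[3.9367] v=[0.7689]
First v>=0 after going negative at step 10, time=2.0000

Answer: 2.0000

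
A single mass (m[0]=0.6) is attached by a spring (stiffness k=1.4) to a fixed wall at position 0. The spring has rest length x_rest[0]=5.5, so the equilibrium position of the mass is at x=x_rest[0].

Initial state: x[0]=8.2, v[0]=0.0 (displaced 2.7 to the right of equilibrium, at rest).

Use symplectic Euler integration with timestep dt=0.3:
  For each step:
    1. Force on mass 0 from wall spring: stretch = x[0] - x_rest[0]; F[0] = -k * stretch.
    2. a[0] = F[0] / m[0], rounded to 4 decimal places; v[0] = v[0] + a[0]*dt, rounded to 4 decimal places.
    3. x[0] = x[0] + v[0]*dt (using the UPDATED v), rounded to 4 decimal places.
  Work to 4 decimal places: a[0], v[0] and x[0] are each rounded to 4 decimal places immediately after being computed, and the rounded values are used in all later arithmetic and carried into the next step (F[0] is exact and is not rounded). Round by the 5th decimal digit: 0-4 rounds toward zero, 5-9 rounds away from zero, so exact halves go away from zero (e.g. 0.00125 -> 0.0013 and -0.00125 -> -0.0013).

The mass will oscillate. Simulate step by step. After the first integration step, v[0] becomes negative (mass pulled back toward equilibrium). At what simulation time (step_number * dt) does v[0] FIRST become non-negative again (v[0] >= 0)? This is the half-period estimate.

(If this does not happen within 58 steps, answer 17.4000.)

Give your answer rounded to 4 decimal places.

Step 0: x=[8.2000] v=[0.0000]
Step 1: x=[7.6330] v=[-1.8900]
Step 2: x=[6.6181] v=[-3.3831]
Step 3: x=[5.3684] v=[-4.1658]
Step 4: x=[4.1463] v=[-4.0737]
Step 5: x=[3.2085] v=[-3.1261]
Step 6: x=[2.7519] v=[-1.5221]
Step 7: x=[2.8724] v=[0.4016]
First v>=0 after going negative at step 7, time=2.1000

Answer: 2.1000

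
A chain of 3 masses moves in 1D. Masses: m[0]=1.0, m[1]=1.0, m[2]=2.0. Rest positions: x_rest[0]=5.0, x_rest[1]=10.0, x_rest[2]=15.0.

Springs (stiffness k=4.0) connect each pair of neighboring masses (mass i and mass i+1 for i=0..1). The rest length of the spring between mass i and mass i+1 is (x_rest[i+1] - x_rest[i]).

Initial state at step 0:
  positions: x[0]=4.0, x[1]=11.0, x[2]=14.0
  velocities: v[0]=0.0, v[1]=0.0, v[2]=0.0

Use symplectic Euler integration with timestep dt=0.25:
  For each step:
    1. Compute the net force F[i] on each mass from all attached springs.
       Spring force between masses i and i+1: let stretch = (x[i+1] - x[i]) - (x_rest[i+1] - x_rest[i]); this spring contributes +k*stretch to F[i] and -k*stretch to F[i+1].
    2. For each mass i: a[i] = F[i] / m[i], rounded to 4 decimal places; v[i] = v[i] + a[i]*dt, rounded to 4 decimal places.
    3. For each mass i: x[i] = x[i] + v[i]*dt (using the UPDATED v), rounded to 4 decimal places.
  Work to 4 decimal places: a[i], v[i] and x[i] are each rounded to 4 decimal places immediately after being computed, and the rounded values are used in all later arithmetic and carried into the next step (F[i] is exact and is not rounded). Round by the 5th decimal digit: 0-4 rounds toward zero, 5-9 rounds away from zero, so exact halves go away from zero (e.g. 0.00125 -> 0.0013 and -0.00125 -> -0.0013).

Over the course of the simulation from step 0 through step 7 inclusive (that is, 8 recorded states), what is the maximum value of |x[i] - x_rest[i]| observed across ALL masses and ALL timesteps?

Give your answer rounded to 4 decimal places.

Step 0: x=[4.0000 11.0000 14.0000] v=[0.0000 0.0000 0.0000]
Step 1: x=[4.5000 10.0000 14.2500] v=[2.0000 -4.0000 1.0000]
Step 2: x=[5.1250 8.6875 14.5938] v=[2.5000 -5.2500 1.3750]
Step 3: x=[5.3906 7.9610 14.8243] v=[1.0625 -2.9062 0.9219]
Step 4: x=[5.0488 8.3077 14.8219] v=[-1.3671 1.3867 -0.0098]
Step 5: x=[4.2718 9.4682 14.6302] v=[-3.1082 4.6420 -0.7669]
Step 6: x=[3.5439 10.6201 14.4182] v=[-2.9118 4.6076 -0.8479]
Step 7: x=[3.3350 10.9525 14.3565] v=[-0.8356 1.3295 -0.2470]
Max displacement = 2.0390

Answer: 2.0390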